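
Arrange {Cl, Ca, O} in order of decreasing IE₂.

After 1 electron has been removed, what remains? Cl⁺ still has 6 valence electrons; Ca⁺ still has 1 valence electron; O⁺ still has 5 valence electrons.
All are still removing valence electrons, so compare the +1 ions as you would atoms: IE_2 generally rises across a period (higher Z_eff) and falls down a group (larger shell), subject to the usual subshell exceptions.
Valence configurations: Cl⁺ [Ne]3s²3p⁴, Ca⁺ [Ar]4s¹, O⁺ [He]2s²2p³.
The numbers (kJ/mol): Cl 2298, Ca 1145, O 3388.
Putting it together, IE_2: Ca < Cl < O.

O > Cl > Ca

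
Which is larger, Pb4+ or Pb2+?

Both ions have Z = 82 protons, but Pb4+ has lost more electrons, so its remaining electrons feel a larger effective nuclear charge per electron and are pulled in more tightly.
Higher positive charge → smaller ion, so Pb2+ > Pb4+.

Pb2+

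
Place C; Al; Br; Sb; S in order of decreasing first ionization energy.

C is in period 2, group 14; Al is in period 3, group 13; S is in period 3, group 16; Br is in period 4, group 17; Sb is in period 5, group 15.
IE₁ increases left→right with effective nuclear charge and decreases top→bottom as the valence shell moves farther out.
Neither a single period nor a single group — weigh both effects.
Sb > Al: period and group pull opposite ways; the across-period shift dominates (831 vs 578 kJ/mol).
S > Sb: both effects reinforce here, so S is clearly the higher of the two.
C > S: the two effects oppose for this pair; the down-group effect wins (1086 vs 1000 kJ/mol).
Br > C: the two effects oppose for this pair; the across-period effect wins (1140 vs 1086 kJ/mol).
For reference (kJ/mol): C 1086, Al 578, S 1000, Br 1140, Sb 831.
So from highest to lowest: Br > C > S > Sb > Al.

Br > C > S > Sb > Al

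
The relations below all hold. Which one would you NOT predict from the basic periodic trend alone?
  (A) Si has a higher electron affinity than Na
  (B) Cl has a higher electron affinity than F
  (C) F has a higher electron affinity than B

(B)

The general trend: electron affinity increases across a period and decreases down a group.
(A) Si (period 3, group 14) vs Na (period 3, group 1): the stated order agrees with the simple trend.
(B) Cl (period 3, group 17) vs F (period 2, group 17): the stated order contradicts the simple trend.
(C) F (period 2, group 17) vs B (period 2, group 13): the stated order agrees with the simple trend.
The exception is (B): F's small 2p subshell makes the incoming electron feel strong e⁻–e⁻ repulsion, so Cl actually releases more energy on gaining an electron.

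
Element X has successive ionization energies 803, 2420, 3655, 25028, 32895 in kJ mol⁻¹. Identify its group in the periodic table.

Group 13

Look for the largest jump between consecutive ionization energies: IE4/IE3 ≈ 6.8, far larger than any earlier ratio.
That jump marks the point where a core electron is being removed. So the atom has 3 valence electrons.
A main-group element with 3 valence electrons is in group 13.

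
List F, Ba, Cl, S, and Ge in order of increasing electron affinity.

Ba < Ge < S < F < Cl

F is in period 2, group 17; S is in period 3, group 16; Cl is in period 3, group 17; Ge is in period 4, group 14; Ba is in period 6, group 2.
Electron affinity generally becomes more exothermic across a period toward the halogens and less exothermic down a group.
Here both period and group differ, so the two effects have to be weighed against each other.
Ge > Ba: relative to Ba, both the across-period and down-group shifts push Ge's electron affinity up.
S > Ge: relative to Ge, both the across-period and down-group shifts push S's electron affinity up.
F > S: both effects reinforce here, so F is clearly the higher of the two.
Cl > F: this pair runs against the simple trend — see the exception note.
Note the exception: Cl has a higher electron affinity than F, contrary to the simple trend — F's small 2p subshell makes the incoming electron feel strong e⁻–e⁻ repulsion, so Cl actually releases more energy on gaining an electron.
For reference (kJ/mol): F 328, S 200, Cl 349, Ge 119, Ba 14.
So from lowest to highest: Ba < Ge < S < F < Cl.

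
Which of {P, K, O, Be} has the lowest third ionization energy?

P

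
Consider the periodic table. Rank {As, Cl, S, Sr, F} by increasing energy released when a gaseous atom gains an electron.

Sr < As < S < F < Cl

EA tends to increase across a period and decrease down a group, though the pattern is less regular than for IE or radius.
Neither a single period nor a single group — weigh both effects.
As > Sr: relative to Sr, both the across-period and down-group shifts push As's electron affinity up.
S > As: relative to As, both the across-period and down-group shifts push S's electron affinity up.
F > S: relative to S, both the across-period and down-group shifts push F's electron affinity up.
Cl > F: this pair runs against the simple trend — see the exception note.
Note the exception: Cl has a higher electron affinity than F, contrary to the simple trend — F's small 2p subshell makes the incoming electron feel strong e⁻–e⁻ repulsion, so Cl actually releases more energy on gaining an electron.
Approximate values (kJ/mol): F 328, S 200, Cl 349, As 78, Sr 5.
So from lowest to highest: Sr < As < S < F < Cl.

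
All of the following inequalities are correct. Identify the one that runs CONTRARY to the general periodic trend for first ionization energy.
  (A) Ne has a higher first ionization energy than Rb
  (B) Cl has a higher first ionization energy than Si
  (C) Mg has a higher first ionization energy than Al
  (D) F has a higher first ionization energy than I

The general trend: first ionization energy increases across a period and decreases down a group.
(A) Ne (period 2, group 18) vs Rb (period 5, group 1): the stated order agrees with the simple trend.
(B) Cl (period 3, group 17) vs Si (period 3, group 14): the stated order agrees with the simple trend.
(C) Mg (period 3, group 2) vs Al (period 3, group 13): the stated order contradicts the simple trend.
(D) F (period 2, group 17) vs I (period 5, group 17): the stated order agrees with the simple trend.
The exception is (C): Al's single 3p electron is easier to remove than one from Mg's filled 3s².

(C)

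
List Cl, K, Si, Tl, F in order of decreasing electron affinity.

Cl > F > Si > K > Tl

Electron affinity generally becomes more exothermic across a period toward the halogens and less exothermic down a group.
Neither a single period nor a single group — weigh both effects.
K > Tl: period and group pull opposite ways; the down-group shift dominates (48 vs 19 kJ/mol).
Si > K: both effects reinforce here, so Si is clearly the higher of the two.
F > Si: relative to Si, both the across-period and down-group shifts push F's electron affinity up.
Cl > F: this pair runs against the simple trend — see the exception note.
Note the exception: Cl has a higher electron affinity than F, contrary to the simple trend — F's small 2p subshell makes the incoming electron feel strong e⁻–e⁻ repulsion, so Cl actually releases more energy on gaining an electron.
Tabulated electron affinity (kJ/mol): F 328, Si 134, Cl 349, K 48, Tl 19.
So from highest to lowest: Cl > F > Si > K > Tl.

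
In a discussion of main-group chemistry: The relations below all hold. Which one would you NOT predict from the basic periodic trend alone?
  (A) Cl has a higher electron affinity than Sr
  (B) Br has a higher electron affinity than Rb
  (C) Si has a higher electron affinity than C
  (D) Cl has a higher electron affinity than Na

(C)

The general trend: electron affinity increases across a period and decreases down a group.
(A) Cl (period 3, group 17) vs Sr (period 5, group 2): the stated order agrees with the simple trend.
(B) Br (period 4, group 17) vs Rb (period 5, group 1): the stated order agrees with the simple trend.
(C) Si (period 3, group 14) vs C (period 2, group 14): the stated order contradicts the simple trend.
(D) Cl (period 3, group 17) vs Na (period 3, group 1): the stated order agrees with the simple trend.
The exception is (C): Si's larger, more diffuse 3p orbitals accept an added electron slightly more readily than C's compact 2p.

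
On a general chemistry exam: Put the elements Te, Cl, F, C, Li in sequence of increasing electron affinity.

Li is in period 2, group 1; C is in period 2, group 14; F is in period 2, group 17; Cl is in period 3, group 17; Te is in period 5, group 16.
Adding an electron releases more energy for atoms nearer the top right (short of the noble gases).
These span different periods and groups, so the two trends combine.
C > Li: C lies to the right of Li in period 2, so the across-period effect alone puts C higher.
Te > C: period and group pull opposite ways; the across-period shift dominates (190 vs 122 kJ/mol).
F > Te: both effects reinforce here, so F is clearly the higher of the two.
Cl > F: this pair runs against the simple trend — see the exception note.
Note the exception: Cl has a higher electron affinity than F, contrary to the simple trend — F's small 2p subshell makes the incoming electron feel strong e⁻–e⁻ repulsion, so Cl actually releases more energy on gaining an electron.
Tabulated electron affinity (kJ/mol): Li 60, C 122, F 328, Cl 349, Te 190.
So from lowest to highest: Li < C < Te < F < Cl.

Li < C < Te < F < Cl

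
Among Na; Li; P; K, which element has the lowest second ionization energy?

P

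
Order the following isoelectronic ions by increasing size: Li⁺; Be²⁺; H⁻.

Be²⁺ < Li⁺ < H⁻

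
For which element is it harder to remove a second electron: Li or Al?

Li

Consider each +1 ion: Li⁺ is the bare [He] core; Al⁺ still has 2 valence electrons.
Breaking into a closed-shell core is much more expensive than removing a leftover valence electron — Li has the largest IE_2 here.
The numbers (kJ/mol): Li 7298, Al 1817.
So the second ionization energies run Al < Li.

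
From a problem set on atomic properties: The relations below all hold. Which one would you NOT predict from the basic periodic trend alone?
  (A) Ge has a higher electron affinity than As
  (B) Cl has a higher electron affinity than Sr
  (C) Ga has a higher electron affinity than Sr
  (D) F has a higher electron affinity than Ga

(A)

The general trend: electron affinity increases across a period and decreases down a group.
(A) Ge (period 4, group 14) vs As (period 4, group 15): the stated order contradicts the simple trend.
(B) Cl (period 3, group 17) vs Sr (period 5, group 2): the stated order agrees with the simple trend.
(C) Ga (period 4, group 13) vs Sr (period 5, group 2): the stated order agrees with the simple trend.
(D) F (period 2, group 17) vs Ga (period 4, group 13): the stated order agrees with the simple trend.
The exception is (A): adding an electron to As's half-filled 4p³ is unfavourable, so Ge (4p²) has the more exothermic EA.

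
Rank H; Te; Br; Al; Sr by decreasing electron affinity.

Electron affinity generally becomes more exothermic across a period toward the halogens and less exothermic down a group.
These span different periods and groups, so the two trends combine.
Al > Sr: both effects reinforce here, so Al is clearly the higher of the two.
H > Al: the two effects oppose for this pair; the down-group effect wins (73 vs 42 kJ/mol).
Te > H: the two effects oppose for this pair; the across-period effect wins (190 vs 73 kJ/mol).
Br > Te: relative to Te, both the across-period and down-group shifts push Br's electron affinity up.
Tabulated electron affinity (kJ/mol): H 73, Al 42, Br 325, Sr 5, Te 190.
So from highest to lowest: Br > Te > H > Al > Sr.

Br, Te, H, Al, Sr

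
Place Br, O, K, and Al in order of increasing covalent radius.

O < Br < Al < K

Moving right in a period, electrons are added to the same shell under a stronger nuclear pull, so atoms get smaller; moving down, a new shell is opened and atoms get larger.
These span different periods and groups, so the two trends combine.
Br > O: the two effects oppose for this pair; the down-group effect wins (114 vs 63 pm).
Al > Br: the two effects oppose for this pair; the across-period effect wins (126 vs 114 pm).
K > Al: both effects reinforce here, so K is clearly the larger of the two.
Tabulated atomic radius (pm): O 63, Al 126, K 196, Br 114.
So from smallest to largest: O < Br < Al < K.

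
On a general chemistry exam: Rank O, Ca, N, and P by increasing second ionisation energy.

Ca < P < N < O

After 1 electron has been removed, what remains? O⁺ still has 5 valence electrons; Ca⁺ still has 1 valence electron; N⁺ still has 4 valence electrons; P⁺ still has 4 valence electrons.
All are still removing valence electrons, so compare the +1 ions as you would atoms: IE_2 generally rises across a period (higher Z_eff) and falls down a group (larger shell), subject to the usual subshell exceptions.
Valence configurations: O⁺ [He]2s²2p³, Ca⁺ [Ar]4s¹, N⁺ [He]2s²2p², P⁺ [Ne]3s²3p².
The numbers (kJ/mol): O 3388, Ca 1145, N 2856, P 1907.
So the second ionization energies run Ca < P < N < O.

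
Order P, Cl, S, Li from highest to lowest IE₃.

IE_3 is the cost of taking one more electron from the +2 cation: P²⁺ still has 3 valence electrons; Cl²⁺ still has 5 valence electrons; S²⁺ still has 4 valence electrons; Li²⁺ is already 1 electron into the core.
Pulling an electron out of a noble-gas core costs far more than removing a remaining valence electron, so Li sits at the high end of IE_3.
Valence configurations: P²⁺ [Ne]3s²3p¹, Cl²⁺ [Ne]3s²3p³, S²⁺ [Ne]3s²3p².
Tabulated IE_3 (kJ/mol): P 2914, Cl 3822, S 3357, Li 11815.
Hence IE_3: P < S < Cl < Li.

Li, Cl, S, P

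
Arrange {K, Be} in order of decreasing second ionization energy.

K, Be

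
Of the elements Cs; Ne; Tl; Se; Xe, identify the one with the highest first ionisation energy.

Ne

Ne is in period 2, group 18; Se is in period 4, group 16; Xe is in period 5, group 18; Cs is in period 6, group 1; Tl is in period 6, group 13.
Removing the outermost electron gets harder across a period and easier down a group.
Neither a single period nor a single group — weigh both effects.
Tl > Cs: Tl lies to the right of Cs in period 6, so the across-period effect alone puts Tl higher.
Se > Tl: relative to Tl, both the across-period and down-group shifts push Se's first ionization energy up.
Xe > Se: the two effects oppose for this pair; the across-period effect wins (1170 vs 941 kJ/mol).
Ne > Xe: they share group 18; the group trend gives Ne the larger value.
Tabulated first ionization energy (kJ/mol): Ne 2081, Se 941, Xe 1170, Cs 376, Tl 589.
The highest first ionisation energy among these belongs to Ne.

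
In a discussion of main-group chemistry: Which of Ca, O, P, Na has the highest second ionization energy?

Na

After 1 electron has been removed, what remains? Ca⁺ still has 1 valence electron; O⁺ still has 5 valence electrons; P⁺ still has 4 valence electrons; Na⁺ is the bare [Ne] core.
Breaking into a closed-shell core is much more expensive than removing a leftover valence electron — Na has the largest IE_2 here.
Valence configurations: Ca⁺ [Ar]4s¹, O⁺ [He]2s²2p³, P⁺ [Ne]3s²3p².
Approximate IE_2 values (kJ/mol): Ca 1145, O 3388, P 1907, Na 4562.
Overall IE_2 order: Ca < P < O < Na.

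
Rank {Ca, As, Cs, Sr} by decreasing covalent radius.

Cs > Sr > Ca > As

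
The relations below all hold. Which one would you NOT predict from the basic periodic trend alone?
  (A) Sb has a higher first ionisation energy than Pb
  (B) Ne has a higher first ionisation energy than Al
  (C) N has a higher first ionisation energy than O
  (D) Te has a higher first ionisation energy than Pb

The general trend: first ionisation energy increases across a period and decreases down a group.
(A) Sb (period 5, group 15) vs Pb (period 6, group 14): the stated order agrees with the simple trend.
(B) Ne (period 2, group 18) vs Al (period 3, group 13): the stated order agrees with the simple trend.
(C) N (period 2, group 15) vs O (period 2, group 16): the stated order contradicts the simple trend.
(D) Te (period 5, group 16) vs Pb (period 6, group 14): the stated order agrees with the simple trend.
The exception is (C): pairing an electron in O's 2p⁴ costs repulsion energy, so O ionizes more easily than half-filled N (2p³).

(C)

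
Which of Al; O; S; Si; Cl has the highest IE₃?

The third ionization energy removes an electron from the +2 ion. For each element: Al²⁺ still has 1 valence electron; O²⁺ still has 4 valence electrons; S²⁺ still has 4 valence electrons; Si²⁺ still has 2 valence electrons; Cl²⁺ still has 5 valence electrons.
All are still removing valence electrons, so compare the +2 ions as you would atoms: IE_3 generally rises across a period (higher Z_eff) and falls down a group (larger shell), subject to the usual subshell exceptions.
Valence configurations: Al²⁺ [Ne]3s¹, O²⁺ [He]2s²2p², S²⁺ [Ne]3s²3p², Si²⁺ [Ne]3s², Cl²⁺ [Ne]3s²3p³.
Tabulated IE_3 (kJ/mol): Al 2745, O 5300, S 3357, Si 3232, Cl 3822.
Overall IE_3 order: Al < Si < S < Cl < O.

O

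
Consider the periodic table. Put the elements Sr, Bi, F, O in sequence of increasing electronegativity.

Sr, Bi, O, F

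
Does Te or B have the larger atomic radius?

B is in period 2, group 13; Te is in period 5, group 16.
Across a period the added protons contract the valence shell; down a group each new principal shell makes the atom larger.
Here both period and group differ, so the two effects have to be weighed against each other.
Te > B: the two effects oppose for this pair; the down-group effect wins (136 vs 85 pm).
Approximate values (pm): B 85, Te 136.
So Te has the larger atomic radius (Te > B).

Te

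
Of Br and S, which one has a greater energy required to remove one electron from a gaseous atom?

S is in period 3, group 16; Br is in period 4, group 17.
Removing the outermost electron gets harder across a period and easier down a group.
These sit on a diagonal, where the across-period and down-group effects partly cancel.
Br > S: period and group pull opposite ways; the across-period shift dominates (1140 vs 1000 kJ/mol).
Tabulated first ionization energy (kJ/mol): S 1000, Br 1140.
So Br has the greater energy required to remove one electron from a gaseous atom (Br > S).

Br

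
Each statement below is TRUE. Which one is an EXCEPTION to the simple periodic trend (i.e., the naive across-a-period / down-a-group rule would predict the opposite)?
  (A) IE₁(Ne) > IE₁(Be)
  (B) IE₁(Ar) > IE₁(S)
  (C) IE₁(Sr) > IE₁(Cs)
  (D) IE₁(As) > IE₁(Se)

(D)

The general trend: first ionisation energy increases across a period and decreases down a group.
(A) Ne (period 2, group 18) vs Be (period 2, group 2): the stated order agrees with the simple trend.
(B) Ar (period 3, group 18) vs S (period 3, group 16): the stated order agrees with the simple trend.
(C) Sr (period 5, group 2) vs Cs (period 6, group 1): the stated order agrees with the simple trend.
(D) As (period 4, group 15) vs Se (period 4, group 16): the stated order contradicts the simple trend.
The exception is (D): Se (4p⁴) ionizes more easily than half-filled As (4p³).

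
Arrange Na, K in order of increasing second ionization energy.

K < Na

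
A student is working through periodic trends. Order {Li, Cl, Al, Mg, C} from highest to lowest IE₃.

Li > Mg > C > Cl > Al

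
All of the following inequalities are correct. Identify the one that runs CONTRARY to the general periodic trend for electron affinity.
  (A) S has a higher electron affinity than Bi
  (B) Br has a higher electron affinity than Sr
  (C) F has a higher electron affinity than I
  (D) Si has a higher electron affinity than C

The general trend: electron affinity increases across a period and decreases down a group.
(A) S (period 3, group 16) vs Bi (period 6, group 15): the stated order agrees with the simple trend.
(B) Br (period 4, group 17) vs Sr (period 5, group 2): the stated order agrees with the simple trend.
(C) F (period 2, group 17) vs I (period 5, group 17): the stated order agrees with the simple trend.
(D) Si (period 3, group 14) vs C (period 2, group 14): the stated order contradicts the simple trend.
The exception is (D): Si's larger, more diffuse 3p orbitals accept an added electron slightly more readily than C's compact 2p.

(D)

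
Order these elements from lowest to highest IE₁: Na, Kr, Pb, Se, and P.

Na is in period 3, group 1; P is in period 3, group 15; Se is in period 4, group 16; Kr is in period 4, group 18; Pb is in period 6, group 14.
Removing the outermost electron gets harder across a period and easier down a group.
These span different periods and groups, so the two trends combine.
Pb > Na: period and group pull opposite ways; the across-period shift dominates (716 vs 496 kJ/mol).
Se > Pb: relative to Pb, both the across-period and down-group shifts push Se's first ionization energy up.
P > Se: period and group pull opposite ways; the down-group shift dominates (1012 vs 941 kJ/mol).
Kr > P: period and group pull opposite ways; the across-period shift dominates (1351 vs 1012 kJ/mol).
For reference (kJ/mol): Na 496, P 1012, Se 941, Kr 1351, Pb 716.
So from lowest to highest: Na < Pb < Se < P < Kr.

Na < Pb < Se < P < Kr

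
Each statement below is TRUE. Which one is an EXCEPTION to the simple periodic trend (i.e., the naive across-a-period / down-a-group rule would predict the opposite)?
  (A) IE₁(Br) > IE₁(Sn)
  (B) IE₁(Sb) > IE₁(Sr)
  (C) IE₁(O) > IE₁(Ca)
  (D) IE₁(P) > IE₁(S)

The general trend: first ionization energy increases across a period and decreases down a group.
(A) Br (period 4, group 17) vs Sn (period 5, group 14): the stated order agrees with the simple trend.
(B) Sb (period 5, group 15) vs Sr (period 5, group 2): the stated order agrees with the simple trend.
(C) O (period 2, group 16) vs Ca (period 4, group 2): the stated order agrees with the simple trend.
(D) P (period 3, group 15) vs S (period 3, group 16): the stated order contradicts the simple trend.
The exception is (D): S (3p⁴) ionizes more easily than half-filled P (3p³) because the paired 3p electron in S is pushed out by e⁻–e⁻ repulsion.

(D)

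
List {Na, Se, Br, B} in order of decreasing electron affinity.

Br > Se > Na > B

Atoms with high Z_eff and room in the valence shell (especially the halogens) have the most exothermic electron affinities.
These span different periods and groups, so the two trends combine.
Na > B: this pair runs against the simple trend — see the exception note.
Se > Na: the two effects oppose for this pair; the across-period effect wins (195 vs 53 kJ/mol).
Br > Se: both are in period 4; the period trend gives Br the larger value.
Note the exception: Na has a higher electron affinity than B, contrary to the simple trend — B's ns²np¹ configuration gives only a small electron affinity — the sparsely filled np subshell binds an added electron weakly.
Tabulated electron affinity (kJ/mol): B 27, Na 53, Se 195, Br 325.
So from highest to lowest: Br > Se > Na > B.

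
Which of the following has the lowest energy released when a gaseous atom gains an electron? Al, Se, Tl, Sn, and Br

Tl

Al is in period 3, group 13; Se is in period 4, group 16; Br is in period 4, group 17; Sn is in period 5, group 14; Tl is in period 6, group 13.
Adding an electron releases more energy for atoms nearer the top right (short of the noble gases).
These span different periods and groups, so the two trends combine.
Al > Tl: they share group 13; the group trend gives Al the larger value.
Sn > Al: period and group pull opposite ways; the across-period shift dominates (107 vs 42 kJ/mol).
Se > Sn: both effects reinforce here, so Se is clearly the higher of the two.
Br > Se: both are in period 4; the period trend gives Br the larger value.
Tabulated electron affinity (kJ/mol): Al 42, Se 195, Br 325, Sn 107, Tl 19.
The lowest energy released when a gaseous atom gains an electron among these belongs to Tl.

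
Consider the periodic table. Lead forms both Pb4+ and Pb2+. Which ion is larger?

Pb2+

Both ions have Z = 82 protons, but Pb4+ has lost more electrons, so its remaining electrons feel a larger effective nuclear charge per electron and are pulled in more tightly.
Higher positive charge → smaller ion, so Pb2+ > Pb4+.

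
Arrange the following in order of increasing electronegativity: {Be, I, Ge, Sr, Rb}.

Rb < Sr < Be < Ge < I

Atoms toward the upper right of the periodic table pull bonding electrons most strongly.
Neither a single period nor a single group — weigh both effects.
Sr > Rb: Sr lies to the right of Rb in period 5, so the across-period effect alone puts Sr higher.
Be > Sr: Be sits above Sr in group 2, so the down-group effect alone puts Be higher.
Ge > Be: period and group pull opposite ways; the across-period shift dominates (2.01 vs 1.57).
I > Ge: the two effects oppose for this pair; the across-period effect wins (2.66 vs 2.01).
Approximate values (Pauling): Be 1.57, Ge 2.01, Rb 0.82, Sr 0.95, I 2.66.
So from lowest to highest: Rb < Sr < Be < Ge < I.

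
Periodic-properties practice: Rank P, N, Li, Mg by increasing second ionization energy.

IE_2 is the cost of taking one more electron from the +1 cation: P⁺ still has 4 valence electrons; N⁺ still has 4 valence electrons; Li⁺ is the bare [He] core; Mg⁺ still has 1 valence electron.
Pulling an electron out of a noble-gas core costs far more than removing a remaining valence electron, so Li sits at the high end of IE_2.
Valence configurations: P⁺ [Ne]3s²3p², N⁺ [He]2s²2p², Mg⁺ [Ne]3s¹.
The numbers (kJ/mol): P 1907, N 2856, Li 7298, Mg 1451.
Hence IE_2: Mg < P < N < Li.

Mg < P < N < Li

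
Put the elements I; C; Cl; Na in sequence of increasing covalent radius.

C < Cl < I < Na

C is in period 2, group 14; Na is in period 3, group 1; Cl is in period 3, group 17; I is in period 5, group 17.
Radius decreases left→right (rising Z_eff, same n) and increases top→bottom (higher n).
Neither a single period nor a single group — weigh both effects.
Cl > C: the two effects oppose for this pair; the down-group effect wins (99 vs 75 pm).
I > Cl: they share group 17; the group trend gives I the larger value.
Na > I: the two effects oppose for this pair; the across-period effect wins (155 vs 133 pm).
Approximate values (pm): C 75, Na 155, Cl 99, I 133.
So from smallest to largest: C < Cl < I < Na.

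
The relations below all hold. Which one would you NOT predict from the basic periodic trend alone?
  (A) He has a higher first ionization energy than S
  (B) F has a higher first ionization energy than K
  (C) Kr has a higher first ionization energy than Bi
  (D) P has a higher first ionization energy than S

(D)

The general trend: first ionization energy increases across a period and decreases down a group.
(A) He (period 1, group 18) vs S (period 3, group 16): the stated order agrees with the simple trend.
(B) F (period 2, group 17) vs K (period 4, group 1): the stated order agrees with the simple trend.
(C) Kr (period 4, group 18) vs Bi (period 6, group 15): the stated order agrees with the simple trend.
(D) P (period 3, group 15) vs S (period 3, group 16): the stated order contradicts the simple trend.
The exception is (D): S (3p⁴) ionizes more easily than half-filled P (3p³) because the paired 3p electron in S is pushed out by e⁻–e⁻ repulsion.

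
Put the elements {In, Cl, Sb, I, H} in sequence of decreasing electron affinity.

Cl > I > Sb > H > In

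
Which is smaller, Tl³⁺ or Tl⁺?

Both ions have Z = 81 protons, but Tl³⁺ has lost more electrons, so its remaining electrons feel a larger effective nuclear charge per electron and are pulled in more tightly.
Higher positive charge → smaller ion, so Tl⁺ > Tl³⁺.

Tl³⁺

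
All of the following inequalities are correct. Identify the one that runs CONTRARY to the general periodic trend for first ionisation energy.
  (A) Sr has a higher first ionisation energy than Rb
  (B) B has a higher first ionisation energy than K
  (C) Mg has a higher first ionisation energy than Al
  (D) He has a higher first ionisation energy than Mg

The general trend: first ionisation energy increases across a period and decreases down a group.
(A) Sr (period 5, group 2) vs Rb (period 5, group 1): the stated order agrees with the simple trend.
(B) B (period 2, group 13) vs K (period 4, group 1): the stated order agrees with the simple trend.
(C) Mg (period 3, group 2) vs Al (period 3, group 13): the stated order contradicts the simple trend.
(D) He (period 1, group 18) vs Mg (period 3, group 2): the stated order agrees with the simple trend.
The exception is (C): Al's single 3p electron is easier to remove than one from Mg's filled 3s².

(C)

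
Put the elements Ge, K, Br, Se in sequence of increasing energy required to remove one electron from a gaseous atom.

K, Ge, Se, Br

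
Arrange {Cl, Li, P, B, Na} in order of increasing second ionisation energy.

After 1 electron has been removed, what remains? Cl⁺ still has 6 valence electrons; Li⁺ is the bare [He] core; P⁺ still has 4 valence electrons; B⁺ still has 2 valence electrons; Na⁺ is the bare [Ne] core.
Pulling an electron out of a noble-gas core costs far more than removing a remaining valence electron, so Na and Li sit at the high end of IE_2.
Valence configurations: Cl⁺ [Ne]3s²3p⁴, P⁺ [Ne]3s²3p², B⁺ [He]2s².
Approximate IE_2 values (kJ/mol): Cl 2298, Li 7298, P 1907, B 2427, Na 4562.
Overall IE_2 order: P < Cl < B < Na < Li.

P, Cl, B, Na, Li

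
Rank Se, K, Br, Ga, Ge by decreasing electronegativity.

K is in period 4, group 1; Ga is in period 4, group 13; Ge is in period 4, group 14; Se is in period 4, group 16; Br is in period 4, group 17.
Atoms toward the upper right of the periodic table pull bonding electrons most strongly.
All lie in period 4, so electronegativity increases left to right.
So from highest to lowest: Br > Se > Ge > Ga > K.

Br, Se, Ge, Ga, K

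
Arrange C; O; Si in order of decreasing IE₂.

After 1 electron has been removed, what remains? C⁺ still has 3 valence electrons; O⁺ still has 5 valence electrons; Si⁺ still has 3 valence electrons.
All are still removing valence electrons, so compare the +1 ions as you would atoms: IE_2 generally rises across a period (higher Z_eff) and falls down a group (larger shell), subject to the usual subshell exceptions.
Valence configurations: C⁺ [He]2s²2p¹, O⁺ [He]2s²2p³, Si⁺ [Ne]3s²3p¹.
Tabulated IE_2 (kJ/mol): C 2353, O 3388, Si 1577.
Hence IE_2: Si < C < O.

O, C, Si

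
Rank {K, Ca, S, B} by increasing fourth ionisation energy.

S < K < Ca < B

IE_4 is the cost of taking one more electron from the +3 cation: K³⁺ is already 2 electrons into the core; Ca³⁺ is already 1 electron into the core; S³⁺ still has 3 valence electrons; B³⁺ is the bare [He] core.
Breaking into a closed-shell core is much more expensive than removing a leftover valence electron — K, Ca and B have the largest IE_4 here.
Approximate IE_4 values (kJ/mol): K 5877, Ca 6491, S 4556, B 25026.
Overall IE_4 order: S < K < Ca < B.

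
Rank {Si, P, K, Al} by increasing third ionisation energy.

Al < P < Si < K

The third ionization energy removes an electron from the +2 ion. For each element: Si²⁺ still has 2 valence electrons; P²⁺ still has 3 valence electrons; K²⁺ is already 1 electron into the core; Al²⁺ still has 1 valence electron.
Pulling an electron out of a noble-gas core costs far more than removing a remaining valence electron, so K sits at the high end of IE_3.
Valence configurations: Si²⁺ [Ne]3s², P²⁺ [Ne]3s²3p¹, Al²⁺ [Ne]3s¹.
P²⁺ loses a lone 3p electron whereas Si²⁺ must break into a filled 3s² pair, so IE_3(Si) > IE_3(P) even though P has the higher nuclear charge.
Approximate IE_3 values (kJ/mol): Si 3232, P 2914, K 4420, Al 2745.
Putting it together, IE_3: Al < P < Si < K.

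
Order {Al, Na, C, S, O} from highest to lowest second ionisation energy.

After 1 electron has been removed, what remains? Al⁺ still has 2 valence electrons; Na⁺ is the bare [Ne] core; C⁺ still has 3 valence electrons; S⁺ still has 5 valence electrons; O⁺ still has 5 valence electrons.
Breaking into a closed-shell core is much more expensive than removing a leftover valence electron — Na has the largest IE_2 here.
Valence configurations: Al⁺ [Ne]3s², C⁺ [He]2s²2p¹, S⁺ [Ne]3s²3p³, O⁺ [He]2s²2p³.
Approximate IE_2 values (kJ/mol): Al 1817, Na 4562, C 2353, S 2252, O 3388.
So the second ionization energies run Al < S < C < O < Na.

Na, O, C, S, Al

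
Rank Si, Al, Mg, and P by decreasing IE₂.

P, Al, Si, Mg

IE_2 is the cost of taking one more electron from the +1 cation: Si⁺ still has 3 valence electrons; Al⁺ still has 2 valence electrons; Mg⁺ still has 1 valence electron; P⁺ still has 4 valence electrons.
All are still removing valence electrons, so compare the +1 ions as you would atoms: IE_2 generally rises across a period (higher Z_eff) and falls down a group (larger shell), subject to the usual subshell exceptions.
Valence configurations: Si⁺ [Ne]3s²3p¹, Al⁺ [Ne]3s², Mg⁺ [Ne]3s¹, P⁺ [Ne]3s²3p².
Si⁺ loses a lone 3p electron whereas Al⁺ must break into a filled 3s² pair, so IE_2(Al) > IE_2(Si) even though Si has the higher nuclear charge.
The numbers (kJ/mol): Si 1577, Al 1817, Mg 1451, P 1907.
Putting it together, IE_2: Mg < Si < Al < P.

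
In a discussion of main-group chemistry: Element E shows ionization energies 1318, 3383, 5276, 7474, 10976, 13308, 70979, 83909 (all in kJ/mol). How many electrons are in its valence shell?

6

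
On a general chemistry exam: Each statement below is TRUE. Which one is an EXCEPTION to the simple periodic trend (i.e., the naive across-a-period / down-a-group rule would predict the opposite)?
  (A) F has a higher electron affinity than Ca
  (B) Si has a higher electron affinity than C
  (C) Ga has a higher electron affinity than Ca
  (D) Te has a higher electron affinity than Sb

The general trend: electron affinity increases across a period and decreases down a group.
(A) F (period 2, group 17) vs Ca (period 4, group 2): the stated order agrees with the simple trend.
(B) Si (period 3, group 14) vs C (period 2, group 14): the stated order contradicts the simple trend.
(C) Ga (period 4, group 13) vs Ca (period 4, group 2): the stated order agrees with the simple trend.
(D) Te (period 5, group 16) vs Sb (period 5, group 15): the stated order agrees with the simple trend.
The exception is (B): Si's larger, more diffuse 3p orbitals accept an added electron slightly more readily than C's compact 2p.

(B)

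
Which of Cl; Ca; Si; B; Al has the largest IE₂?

IE_2 is the cost of taking one more electron from the +1 cation: Cl⁺ still has 6 valence electrons; Ca⁺ still has 1 valence electron; Si⁺ still has 3 valence electrons; B⁺ still has 2 valence electrons; Al⁺ still has 2 valence electrons.
All are still removing valence electrons, so compare the +1 ions as you would atoms: IE_2 generally rises across a period (higher Z_eff) and falls down a group (larger shell), subject to the usual subshell exceptions.
Valence configurations: Cl⁺ [Ne]3s²3p⁴, Ca⁺ [Ar]4s¹, Si⁺ [Ne]3s²3p¹, B⁺ [He]2s², Al⁺ [Ne]3s².
Si⁺ loses a lone 3p electron whereas Al⁺ must break into a filled 3s² pair, so IE_2(Al) > IE_2(Si) even though Si has the higher nuclear charge.
Approximate IE_2 values (kJ/mol): Cl 2298, Ca 1145, Si 1577, B 2427, Al 1817.
Hence IE_2: Ca < Si < Al < Cl < B.

B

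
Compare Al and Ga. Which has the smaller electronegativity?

Al

Al is in period 3, group 13; Ga is in period 4, group 13.
Electronegativity increases across a period and decreases down a group, tracking effective nuclear charge and atomic size.
All are in group 13; the group trend (electronegativity increases up the group) applies, with the exception below.
Note the exception: Ga has a higher electronegativity than Al, contrary to the simple trend — poor shielding by filled d (and f) subshells raises the heavier element's effective nuclear charge more than the simple down-group trend predicts.
Approximate values (Pauling): Al 1.61, Ga 1.81.
So Al has the smaller electronegativity (Al < Ga).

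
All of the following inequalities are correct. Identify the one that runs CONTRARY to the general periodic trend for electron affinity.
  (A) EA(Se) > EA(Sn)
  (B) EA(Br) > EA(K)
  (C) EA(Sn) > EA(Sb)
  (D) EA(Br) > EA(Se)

(C)

The general trend: electron affinity increases across a period and decreases down a group.
(A) Se (period 4, group 16) vs Sn (period 5, group 14): the stated order agrees with the simple trend.
(B) Br (period 4, group 17) vs K (period 4, group 1): the stated order agrees with the simple trend.
(C) Sn (period 5, group 14) vs Sb (period 5, group 15): the stated order contradicts the simple trend.
(D) Br (period 4, group 17) vs Se (period 4, group 16): the stated order agrees with the simple trend.
The exception is (C): adding an electron to Sb's half-filled 5p³ is unfavourable, so Sn has the more exothermic EA.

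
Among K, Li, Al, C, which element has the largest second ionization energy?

Li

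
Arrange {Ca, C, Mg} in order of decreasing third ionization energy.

Mg, Ca, C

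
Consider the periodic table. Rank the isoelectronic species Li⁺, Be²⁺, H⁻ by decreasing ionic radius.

All of these have 2 electrons, so size is governed by nuclear charge alone: the more protons, the stronger the pull on the same electron cloud, and the smaller the ion.
Nuclear charges: Be²⁺ (Z=4), Li⁺ (Z=3), H⁻ (Z=1).
Largest to smallest: H⁻ > Li⁺ > Be²⁺.

H⁻, Li⁺, Be²⁺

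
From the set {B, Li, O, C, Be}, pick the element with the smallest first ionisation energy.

Li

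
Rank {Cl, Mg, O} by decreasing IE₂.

O, Cl, Mg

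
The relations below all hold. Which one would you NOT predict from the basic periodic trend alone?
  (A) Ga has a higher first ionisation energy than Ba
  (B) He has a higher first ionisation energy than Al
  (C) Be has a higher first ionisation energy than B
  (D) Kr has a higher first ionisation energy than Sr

The general trend: first ionisation energy increases across a period and decreases down a group.
(A) Ga (period 4, group 13) vs Ba (period 6, group 2): the stated order agrees with the simple trend.
(B) He (period 1, group 18) vs Al (period 3, group 13): the stated order agrees with the simple trend.
(C) Be (period 2, group 2) vs B (period 2, group 13): the stated order contradicts the simple trend.
(D) Kr (period 4, group 18) vs Sr (period 5, group 2): the stated order agrees with the simple trend.
The exception is (C): removing B's lone 2p electron is easier than breaking Be's filled 2s².

(C)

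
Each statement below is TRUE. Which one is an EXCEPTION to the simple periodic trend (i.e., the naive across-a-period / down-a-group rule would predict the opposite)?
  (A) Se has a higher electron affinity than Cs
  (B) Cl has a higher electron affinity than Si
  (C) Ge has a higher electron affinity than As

(C)

The general trend: electron affinity increases across a period and decreases down a group.
(A) Se (period 4, group 16) vs Cs (period 6, group 1): the stated order agrees with the simple trend.
(B) Cl (period 3, group 17) vs Si (period 3, group 14): the stated order agrees with the simple trend.
(C) Ge (period 4, group 14) vs As (period 4, group 15): the stated order contradicts the simple trend.
The exception is (C): adding an electron to As's half-filled 4p³ is unfavourable, so Ge (4p²) has the more exothermic EA.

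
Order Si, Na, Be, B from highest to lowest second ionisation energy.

IE_2 is the cost of taking one more electron from the +1 cation: Si⁺ still has 3 valence electrons; Na⁺ is the bare [Ne] core; Be⁺ still has 1 valence electron; B⁺ still has 2 valence electrons.
Pulling an electron out of a noble-gas core costs far more than removing a remaining valence electron, so Na sits at the high end of IE_2.
Valence configurations: Si⁺ [Ne]3s²3p¹, Be⁺ [He]2s¹, B⁺ [He]2s².
Approximate IE_2 values (kJ/mol): Si 1577, Na 4562, Be 1757, B 2427.
So the second ionization energies run Si < Be < B < Na.

Na, B, Be, Si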